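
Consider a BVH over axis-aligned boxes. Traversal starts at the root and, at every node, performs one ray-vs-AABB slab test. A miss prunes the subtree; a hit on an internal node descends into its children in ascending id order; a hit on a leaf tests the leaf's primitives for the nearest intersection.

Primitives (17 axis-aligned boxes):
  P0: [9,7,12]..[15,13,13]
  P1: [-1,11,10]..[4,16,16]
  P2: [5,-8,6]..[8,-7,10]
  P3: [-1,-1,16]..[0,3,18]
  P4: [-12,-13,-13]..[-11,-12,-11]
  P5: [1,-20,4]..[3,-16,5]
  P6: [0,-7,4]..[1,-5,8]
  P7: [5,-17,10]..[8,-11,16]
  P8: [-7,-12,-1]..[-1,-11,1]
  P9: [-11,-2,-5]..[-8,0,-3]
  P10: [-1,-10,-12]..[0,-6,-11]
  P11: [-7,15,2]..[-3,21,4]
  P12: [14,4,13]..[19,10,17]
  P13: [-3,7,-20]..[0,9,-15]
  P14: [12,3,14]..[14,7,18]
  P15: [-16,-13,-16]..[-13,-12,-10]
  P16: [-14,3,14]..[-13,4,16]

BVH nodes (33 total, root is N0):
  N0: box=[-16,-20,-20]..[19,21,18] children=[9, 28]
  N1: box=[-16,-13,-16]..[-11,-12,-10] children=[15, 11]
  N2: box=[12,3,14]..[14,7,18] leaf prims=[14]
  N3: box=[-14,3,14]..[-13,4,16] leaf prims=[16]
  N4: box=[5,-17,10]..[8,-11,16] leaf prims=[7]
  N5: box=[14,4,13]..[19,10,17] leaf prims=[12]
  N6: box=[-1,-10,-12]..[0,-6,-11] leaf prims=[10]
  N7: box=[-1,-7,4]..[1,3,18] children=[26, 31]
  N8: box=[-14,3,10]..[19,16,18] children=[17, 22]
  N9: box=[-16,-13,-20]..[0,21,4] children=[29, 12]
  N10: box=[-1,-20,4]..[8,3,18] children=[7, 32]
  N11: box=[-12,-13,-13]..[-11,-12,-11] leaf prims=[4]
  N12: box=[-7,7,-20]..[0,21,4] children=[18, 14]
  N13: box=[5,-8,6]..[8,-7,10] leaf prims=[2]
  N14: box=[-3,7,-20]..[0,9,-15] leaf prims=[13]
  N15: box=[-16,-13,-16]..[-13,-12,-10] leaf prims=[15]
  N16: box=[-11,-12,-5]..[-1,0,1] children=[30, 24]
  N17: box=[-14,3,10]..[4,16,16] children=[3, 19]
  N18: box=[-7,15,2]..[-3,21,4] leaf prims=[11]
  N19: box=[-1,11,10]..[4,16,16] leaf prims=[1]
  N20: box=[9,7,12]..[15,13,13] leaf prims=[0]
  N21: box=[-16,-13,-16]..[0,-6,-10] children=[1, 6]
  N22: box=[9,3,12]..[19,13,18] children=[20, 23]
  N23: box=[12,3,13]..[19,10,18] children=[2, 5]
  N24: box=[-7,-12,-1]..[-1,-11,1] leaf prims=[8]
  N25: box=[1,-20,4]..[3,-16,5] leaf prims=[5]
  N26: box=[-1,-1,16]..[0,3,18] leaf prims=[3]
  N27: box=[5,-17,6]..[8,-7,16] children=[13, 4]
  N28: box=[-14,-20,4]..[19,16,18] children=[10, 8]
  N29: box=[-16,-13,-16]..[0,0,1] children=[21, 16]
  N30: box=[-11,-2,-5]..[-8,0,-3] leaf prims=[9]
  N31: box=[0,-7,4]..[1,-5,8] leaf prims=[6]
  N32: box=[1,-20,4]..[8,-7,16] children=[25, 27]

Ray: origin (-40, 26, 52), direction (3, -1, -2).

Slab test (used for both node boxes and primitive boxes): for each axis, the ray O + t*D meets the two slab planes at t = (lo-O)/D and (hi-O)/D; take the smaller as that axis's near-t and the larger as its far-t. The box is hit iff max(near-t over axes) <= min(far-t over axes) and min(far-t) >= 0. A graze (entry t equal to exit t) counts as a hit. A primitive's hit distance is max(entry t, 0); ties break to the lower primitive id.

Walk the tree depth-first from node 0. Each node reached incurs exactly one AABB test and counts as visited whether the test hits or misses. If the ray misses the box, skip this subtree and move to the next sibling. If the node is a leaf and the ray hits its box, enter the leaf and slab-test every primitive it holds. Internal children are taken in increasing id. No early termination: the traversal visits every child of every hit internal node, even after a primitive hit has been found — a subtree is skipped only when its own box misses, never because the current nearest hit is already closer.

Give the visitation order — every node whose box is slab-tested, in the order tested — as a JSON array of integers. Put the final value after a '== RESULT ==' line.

Traverse from the root:
N0 x:[8,59/3] y:[5,46] z:[17,36] -> hit [17,59/3], descend [9, 28]
  N9 x:[8,40/3] y:[5,39] z:[24,36] -> miss, prune
  N28 x:[26/3,59/3] y:[10,46] z:[17,24] -> hit [17,59/3], descend [8, 10]
    N8 x:[26/3,59/3] y:[10,23] z:[17,21] -> hit [17,59/3], descend [17, 22]
      N17 x:[26/3,44/3] y:[10,23] z:[18,21] -> miss, prune
      N22 x:[49/3,59/3] y:[13,23] z:[17,20] -> hit [17,59/3], descend [20, 23]
        N20 x:[49/3,55/3] y:[13,19] z:[39/2,20] -> miss, prune
        N23 x:[52/3,59/3] y:[16,23] z:[17,39/2] -> hit [52/3,39/2], descend [2, 5]
          N2 x:[52/3,18] y:[19,23] z:[17,19] -> miss, prune
          N5 x:[18,59/3] y:[16,22] z:[35/2,39/2] -> hit [18,39/2] leaf, test {P12@t=18}
    N10 x:[13,16] y:[23,46] z:[17,24] -> miss, prune

11 AABB tests over nodes [0, 9, 28, 8, 17, 22, 20, 23, 2, 5, 10]; 1 leaf entered; closest P12.

== RESULT ==
[0, 9, 28, 8, 17, 22, 20, 23, 2, 5, 10]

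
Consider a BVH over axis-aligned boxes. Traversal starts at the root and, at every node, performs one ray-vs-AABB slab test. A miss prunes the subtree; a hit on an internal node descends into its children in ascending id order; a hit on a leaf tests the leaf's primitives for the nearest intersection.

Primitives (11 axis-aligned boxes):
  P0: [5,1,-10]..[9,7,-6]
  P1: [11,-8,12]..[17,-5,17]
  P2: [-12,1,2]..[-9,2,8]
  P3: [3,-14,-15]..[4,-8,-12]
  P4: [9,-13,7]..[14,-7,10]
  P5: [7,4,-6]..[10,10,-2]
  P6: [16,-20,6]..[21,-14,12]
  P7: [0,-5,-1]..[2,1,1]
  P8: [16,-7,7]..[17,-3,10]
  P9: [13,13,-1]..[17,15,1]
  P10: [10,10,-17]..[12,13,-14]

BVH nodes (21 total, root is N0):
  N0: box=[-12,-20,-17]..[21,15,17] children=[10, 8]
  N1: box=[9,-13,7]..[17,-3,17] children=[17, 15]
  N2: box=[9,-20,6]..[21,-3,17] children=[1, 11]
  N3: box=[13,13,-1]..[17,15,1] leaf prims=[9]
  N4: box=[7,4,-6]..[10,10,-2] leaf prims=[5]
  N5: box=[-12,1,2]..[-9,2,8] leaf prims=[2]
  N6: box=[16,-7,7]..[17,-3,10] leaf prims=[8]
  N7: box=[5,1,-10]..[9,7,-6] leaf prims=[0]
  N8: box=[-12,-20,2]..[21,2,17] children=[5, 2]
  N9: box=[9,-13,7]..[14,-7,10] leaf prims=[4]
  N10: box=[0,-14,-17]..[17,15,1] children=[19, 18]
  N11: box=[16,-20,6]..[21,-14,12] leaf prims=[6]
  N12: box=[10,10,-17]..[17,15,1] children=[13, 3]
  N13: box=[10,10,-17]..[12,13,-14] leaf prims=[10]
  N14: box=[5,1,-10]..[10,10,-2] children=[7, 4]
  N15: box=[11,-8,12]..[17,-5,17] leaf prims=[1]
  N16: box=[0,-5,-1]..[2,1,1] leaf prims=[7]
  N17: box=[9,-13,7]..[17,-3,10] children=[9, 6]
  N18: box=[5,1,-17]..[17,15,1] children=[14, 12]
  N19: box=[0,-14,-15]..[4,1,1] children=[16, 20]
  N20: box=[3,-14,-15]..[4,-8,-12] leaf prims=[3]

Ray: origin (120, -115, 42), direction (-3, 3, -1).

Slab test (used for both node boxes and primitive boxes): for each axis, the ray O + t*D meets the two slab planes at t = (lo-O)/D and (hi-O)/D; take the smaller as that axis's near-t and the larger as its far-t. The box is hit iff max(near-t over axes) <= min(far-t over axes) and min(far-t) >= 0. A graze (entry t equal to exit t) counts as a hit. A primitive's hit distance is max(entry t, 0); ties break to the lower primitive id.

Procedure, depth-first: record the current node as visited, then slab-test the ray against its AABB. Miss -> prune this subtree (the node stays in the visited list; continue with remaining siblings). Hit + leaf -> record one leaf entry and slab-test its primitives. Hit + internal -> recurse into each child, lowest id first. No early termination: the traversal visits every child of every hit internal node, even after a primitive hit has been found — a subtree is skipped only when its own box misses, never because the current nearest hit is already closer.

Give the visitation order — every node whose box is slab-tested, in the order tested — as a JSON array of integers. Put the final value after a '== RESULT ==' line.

Walk:
N0 x:[33,44] y:[95/3,130/3] z:[25,59] -> hit [33,130/3], descend [8, 10]
  N8 x:[33,44] y:[95/3,39] z:[25,40] -> hit [33,39], descend [2, 5]
    N2 x:[33,37] y:[95/3,112/3] z:[25,36] -> hit [33,36], descend [1, 11]
      N1 x:[103/3,37] y:[34,112/3] z:[25,35] -> hit [103/3,35], descend [15, 17]
        N15 x:[103/3,109/3] y:[107/3,110/3] z:[25,30] -> miss, prune
        N17 x:[103/3,37] y:[34,112/3] z:[32,35] -> hit [103/3,35], descend [6, 9]
          N6 x:[103/3,104/3] y:[36,112/3] z:[32,35] -> miss, prune
          N9 x:[106/3,37] y:[34,36] z:[32,35] -> miss, prune
      N11 x:[33,104/3] y:[95/3,101/3] z:[30,36] -> hit [33,101/3] leaf, test {P6@t=33}
    N5 x:[43,44] y:[116/3,39] z:[34,40] -> miss, prune
  N10 x:[103/3,40] y:[101/3,130/3] z:[41,59] -> miss, prune

11 AABB tests over nodes [0, 8, 2, 1, 15, 17, 6, 9, 11, 5, 10]; 1 leaf entered; closest P6.

== RESULT ==
[0, 8, 2, 1, 15, 17, 6, 9, 11, 5, 10]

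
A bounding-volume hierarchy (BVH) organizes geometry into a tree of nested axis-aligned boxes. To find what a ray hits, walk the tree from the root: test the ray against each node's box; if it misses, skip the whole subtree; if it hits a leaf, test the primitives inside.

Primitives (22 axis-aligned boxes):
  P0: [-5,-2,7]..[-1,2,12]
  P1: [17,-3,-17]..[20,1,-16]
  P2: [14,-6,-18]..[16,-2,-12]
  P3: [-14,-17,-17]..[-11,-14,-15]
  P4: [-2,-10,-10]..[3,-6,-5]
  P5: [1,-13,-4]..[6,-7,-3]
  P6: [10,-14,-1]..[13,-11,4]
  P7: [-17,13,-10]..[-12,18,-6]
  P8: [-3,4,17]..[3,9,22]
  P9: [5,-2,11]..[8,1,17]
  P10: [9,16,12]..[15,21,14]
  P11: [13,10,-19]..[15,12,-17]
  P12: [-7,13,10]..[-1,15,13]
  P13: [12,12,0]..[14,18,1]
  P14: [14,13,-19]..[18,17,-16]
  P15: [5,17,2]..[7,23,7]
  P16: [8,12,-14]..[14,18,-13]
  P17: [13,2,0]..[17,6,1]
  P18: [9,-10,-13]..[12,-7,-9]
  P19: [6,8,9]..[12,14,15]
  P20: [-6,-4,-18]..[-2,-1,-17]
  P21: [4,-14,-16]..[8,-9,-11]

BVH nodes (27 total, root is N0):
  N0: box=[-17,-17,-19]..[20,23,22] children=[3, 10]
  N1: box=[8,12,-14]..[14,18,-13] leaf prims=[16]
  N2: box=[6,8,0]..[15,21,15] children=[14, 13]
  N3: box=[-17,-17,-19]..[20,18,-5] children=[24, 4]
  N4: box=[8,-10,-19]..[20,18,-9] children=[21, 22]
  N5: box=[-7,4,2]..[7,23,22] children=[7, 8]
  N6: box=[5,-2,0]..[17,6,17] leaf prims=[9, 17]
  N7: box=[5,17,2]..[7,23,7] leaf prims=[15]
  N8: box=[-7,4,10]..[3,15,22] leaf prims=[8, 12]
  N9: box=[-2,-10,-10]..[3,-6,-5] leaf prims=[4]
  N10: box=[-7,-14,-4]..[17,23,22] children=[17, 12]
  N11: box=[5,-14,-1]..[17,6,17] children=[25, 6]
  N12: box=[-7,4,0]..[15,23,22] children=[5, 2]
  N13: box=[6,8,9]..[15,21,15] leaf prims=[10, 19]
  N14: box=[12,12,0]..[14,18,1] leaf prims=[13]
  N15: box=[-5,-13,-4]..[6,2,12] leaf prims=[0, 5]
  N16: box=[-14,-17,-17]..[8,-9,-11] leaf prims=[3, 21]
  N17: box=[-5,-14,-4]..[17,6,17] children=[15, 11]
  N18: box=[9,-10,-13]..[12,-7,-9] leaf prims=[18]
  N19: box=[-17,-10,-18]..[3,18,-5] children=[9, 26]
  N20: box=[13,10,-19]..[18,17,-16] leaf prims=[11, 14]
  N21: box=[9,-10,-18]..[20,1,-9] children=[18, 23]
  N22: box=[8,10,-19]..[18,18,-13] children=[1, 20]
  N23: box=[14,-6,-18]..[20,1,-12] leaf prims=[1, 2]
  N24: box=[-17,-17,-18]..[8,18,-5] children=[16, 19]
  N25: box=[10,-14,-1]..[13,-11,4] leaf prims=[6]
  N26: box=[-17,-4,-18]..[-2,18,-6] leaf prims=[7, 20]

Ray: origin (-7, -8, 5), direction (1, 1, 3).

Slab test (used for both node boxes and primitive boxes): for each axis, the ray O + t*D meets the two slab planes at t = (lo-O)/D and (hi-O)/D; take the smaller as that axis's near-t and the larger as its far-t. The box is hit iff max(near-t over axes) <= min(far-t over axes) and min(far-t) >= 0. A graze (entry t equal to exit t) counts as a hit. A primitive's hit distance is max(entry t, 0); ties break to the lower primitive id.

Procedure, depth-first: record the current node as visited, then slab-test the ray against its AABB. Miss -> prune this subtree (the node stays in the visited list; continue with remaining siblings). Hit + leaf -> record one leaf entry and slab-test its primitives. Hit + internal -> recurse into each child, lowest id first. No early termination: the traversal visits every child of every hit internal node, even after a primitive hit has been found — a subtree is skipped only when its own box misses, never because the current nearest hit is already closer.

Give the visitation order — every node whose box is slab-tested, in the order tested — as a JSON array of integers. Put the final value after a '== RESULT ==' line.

Walk:
N0 x:[-10,27] y:[-9,31] z:[-8,17/3] -> hit [-8,17/3], descend [3, 10]
  N3 x:[-10,27] y:[-9,26] z:[-8,-10/3] -> miss, prune
  N10 x:[0,24] y:[-6,31] z:[-3,17/3] -> hit [0,17/3], descend [12, 17]
    N12 x:[0,22] y:[12,31] z:[-5/3,17/3] -> miss, prune
    N17 x:[2,24] y:[-6,14] z:[-3,4] -> hit [2,4], descend [11, 15]
      N11 x:[12,24] y:[-6,14] z:[-2,4] -> miss, prune
      N15 x:[2,13] y:[-5,10] z:[-3,7/3] -> hit [2,7/3] leaf, test {P0(miss), P5(miss)}

Visited [0, 3, 10, 12, 17, 11, 15]. Tests: 7 box, 1 leaf. Nearest: miss.

== RESULT ==
[0, 3, 10, 12, 17, 11, 15]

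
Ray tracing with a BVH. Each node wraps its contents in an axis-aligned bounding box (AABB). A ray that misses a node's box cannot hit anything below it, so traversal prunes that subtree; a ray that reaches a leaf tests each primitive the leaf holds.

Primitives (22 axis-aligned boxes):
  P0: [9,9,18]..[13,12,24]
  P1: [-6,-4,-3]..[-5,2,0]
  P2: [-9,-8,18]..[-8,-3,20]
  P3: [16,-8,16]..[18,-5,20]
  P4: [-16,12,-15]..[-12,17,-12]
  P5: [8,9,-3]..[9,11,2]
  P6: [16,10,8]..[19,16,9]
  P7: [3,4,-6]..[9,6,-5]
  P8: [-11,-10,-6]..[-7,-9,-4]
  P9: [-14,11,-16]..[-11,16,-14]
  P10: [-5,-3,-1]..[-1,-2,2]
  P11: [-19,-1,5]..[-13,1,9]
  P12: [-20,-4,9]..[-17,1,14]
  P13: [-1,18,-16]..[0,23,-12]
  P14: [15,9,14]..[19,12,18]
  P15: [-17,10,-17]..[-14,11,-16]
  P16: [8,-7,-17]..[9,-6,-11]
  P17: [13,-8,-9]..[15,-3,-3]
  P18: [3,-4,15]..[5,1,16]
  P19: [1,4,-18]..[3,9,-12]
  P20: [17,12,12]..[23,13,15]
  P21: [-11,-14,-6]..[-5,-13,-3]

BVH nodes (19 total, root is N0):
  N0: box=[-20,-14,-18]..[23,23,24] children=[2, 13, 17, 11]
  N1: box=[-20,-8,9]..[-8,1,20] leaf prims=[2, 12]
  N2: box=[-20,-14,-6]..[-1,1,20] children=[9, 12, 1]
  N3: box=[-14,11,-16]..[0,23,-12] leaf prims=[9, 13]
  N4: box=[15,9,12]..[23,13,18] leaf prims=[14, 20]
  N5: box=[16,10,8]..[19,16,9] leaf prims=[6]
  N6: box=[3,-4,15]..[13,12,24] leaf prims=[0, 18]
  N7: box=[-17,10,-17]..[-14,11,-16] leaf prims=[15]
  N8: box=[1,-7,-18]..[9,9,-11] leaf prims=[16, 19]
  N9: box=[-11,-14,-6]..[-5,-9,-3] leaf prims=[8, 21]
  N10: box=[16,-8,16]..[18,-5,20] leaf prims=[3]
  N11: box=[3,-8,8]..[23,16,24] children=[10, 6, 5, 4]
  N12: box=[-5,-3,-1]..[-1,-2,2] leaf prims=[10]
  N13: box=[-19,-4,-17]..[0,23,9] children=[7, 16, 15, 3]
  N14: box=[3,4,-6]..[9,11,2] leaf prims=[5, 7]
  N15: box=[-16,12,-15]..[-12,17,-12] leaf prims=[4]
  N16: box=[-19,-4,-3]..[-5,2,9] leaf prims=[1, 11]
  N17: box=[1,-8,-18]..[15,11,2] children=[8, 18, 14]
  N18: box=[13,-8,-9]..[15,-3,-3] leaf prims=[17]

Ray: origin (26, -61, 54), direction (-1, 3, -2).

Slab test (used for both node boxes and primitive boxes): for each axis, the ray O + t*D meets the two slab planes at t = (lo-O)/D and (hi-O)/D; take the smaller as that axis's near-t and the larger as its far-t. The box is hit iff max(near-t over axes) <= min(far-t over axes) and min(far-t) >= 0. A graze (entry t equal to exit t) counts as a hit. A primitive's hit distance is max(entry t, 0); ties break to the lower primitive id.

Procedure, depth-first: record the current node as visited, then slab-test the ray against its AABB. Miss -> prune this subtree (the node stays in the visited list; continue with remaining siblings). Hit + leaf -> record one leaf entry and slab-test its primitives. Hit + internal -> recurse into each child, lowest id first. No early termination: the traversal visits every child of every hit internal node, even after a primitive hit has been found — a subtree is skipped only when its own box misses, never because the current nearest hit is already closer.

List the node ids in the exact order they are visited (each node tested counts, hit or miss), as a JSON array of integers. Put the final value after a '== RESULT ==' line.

Walk:
N0 x:[3,46] y:[47/3,28] z:[15,36] -> hit [47/3,28], descend [2, 11, 13, 17]
  N2 x:[27,46] y:[47/3,62/3] z:[17,30] -> miss, prune
  N11 x:[3,23] y:[53/3,77/3] z:[15,23] -> hit [53/3,23], descend [4, 5, 6, 10]
    N4 x:[3,11] y:[70/3,74/3] z:[18,21] -> miss, prune
    N5 x:[7,10] y:[71/3,77/3] z:[45/2,23] -> miss, prune
    N6 x:[13,23] y:[19,73/3] z:[15,39/2] -> hit [19,39/2] leaf, test {P0(miss), P18(miss)}
    N10 x:[8,10] y:[53/3,56/3] z:[17,19] -> miss, prune
  N13 x:[26,45] y:[19,28] z:[45/2,71/2] -> hit [26,28], descend [3, 7, 15, 16]
    N3 x:[26,40] y:[24,28] z:[33,35] -> miss, prune
    N7 x:[40,43] y:[71/3,24] z:[35,71/2] -> miss, prune
    N15 x:[38,42] y:[73/3,26] z:[33,69/2] -> miss, prune
    N16 x:[31,45] y:[19,21] z:[45/2,57/2] -> miss, prune
  N17 x:[11,25] y:[53/3,24] z:[26,36] -> miss, prune

Visited [0, 2, 11, 4, 5, 6, 10, 13, 3, 7, 15, 16, 17]. Tests: 13 box, 1 leaf. Nearest: miss.

== RESULT ==
[0, 2, 11, 4, 5, 6, 10, 13, 3, 7, 15, 16, 17]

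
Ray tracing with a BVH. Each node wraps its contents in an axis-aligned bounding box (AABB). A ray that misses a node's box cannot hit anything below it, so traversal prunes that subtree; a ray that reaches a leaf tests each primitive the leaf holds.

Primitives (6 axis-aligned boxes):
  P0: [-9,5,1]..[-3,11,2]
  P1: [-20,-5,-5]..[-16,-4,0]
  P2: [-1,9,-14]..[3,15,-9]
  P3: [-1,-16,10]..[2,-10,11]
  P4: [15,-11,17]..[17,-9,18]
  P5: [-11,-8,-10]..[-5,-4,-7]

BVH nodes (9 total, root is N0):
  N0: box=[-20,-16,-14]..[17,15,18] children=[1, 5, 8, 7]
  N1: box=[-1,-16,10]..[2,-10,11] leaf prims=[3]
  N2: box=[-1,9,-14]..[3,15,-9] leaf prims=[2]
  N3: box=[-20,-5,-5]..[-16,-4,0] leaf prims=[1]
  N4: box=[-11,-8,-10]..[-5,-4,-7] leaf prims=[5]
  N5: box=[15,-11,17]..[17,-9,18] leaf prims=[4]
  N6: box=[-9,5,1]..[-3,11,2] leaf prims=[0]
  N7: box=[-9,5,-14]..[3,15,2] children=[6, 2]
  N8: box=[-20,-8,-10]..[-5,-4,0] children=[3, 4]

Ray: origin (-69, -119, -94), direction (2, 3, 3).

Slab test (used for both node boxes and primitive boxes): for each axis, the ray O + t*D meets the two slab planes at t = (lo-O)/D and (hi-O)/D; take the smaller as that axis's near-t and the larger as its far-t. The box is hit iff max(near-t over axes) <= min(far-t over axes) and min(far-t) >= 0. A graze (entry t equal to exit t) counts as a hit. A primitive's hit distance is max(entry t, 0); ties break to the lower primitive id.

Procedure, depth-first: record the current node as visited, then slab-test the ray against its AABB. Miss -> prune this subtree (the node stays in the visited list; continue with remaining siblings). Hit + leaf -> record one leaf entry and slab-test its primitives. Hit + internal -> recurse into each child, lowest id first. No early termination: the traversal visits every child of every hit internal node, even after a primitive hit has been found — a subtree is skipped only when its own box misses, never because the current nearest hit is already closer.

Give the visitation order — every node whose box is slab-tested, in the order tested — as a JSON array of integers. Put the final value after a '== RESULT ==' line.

Traverse from the root:
N0 x:[49/2,43] y:[103/3,134/3] z:[80/3,112/3] -> hit [103/3,112/3], descend [1, 5, 7, 8]
  N1 x:[34,71/2] y:[103/3,109/3] z:[104/3,35] -> hit [104/3,35] leaf, test {P3@t=104/3}
  N5 x:[42,43] y:[36,110/3] z:[37,112/3] -> miss, prune
  N7 x:[30,36] y:[124/3,134/3] z:[80/3,32] -> miss, prune
  N8 x:[49/2,32] y:[37,115/3] z:[28,94/3] -> miss, prune

5 AABB tests over nodes [0, 1, 5, 7, 8]; 1 leaf entered; closest P3.

== RESULT ==
[0, 1, 5, 7, 8]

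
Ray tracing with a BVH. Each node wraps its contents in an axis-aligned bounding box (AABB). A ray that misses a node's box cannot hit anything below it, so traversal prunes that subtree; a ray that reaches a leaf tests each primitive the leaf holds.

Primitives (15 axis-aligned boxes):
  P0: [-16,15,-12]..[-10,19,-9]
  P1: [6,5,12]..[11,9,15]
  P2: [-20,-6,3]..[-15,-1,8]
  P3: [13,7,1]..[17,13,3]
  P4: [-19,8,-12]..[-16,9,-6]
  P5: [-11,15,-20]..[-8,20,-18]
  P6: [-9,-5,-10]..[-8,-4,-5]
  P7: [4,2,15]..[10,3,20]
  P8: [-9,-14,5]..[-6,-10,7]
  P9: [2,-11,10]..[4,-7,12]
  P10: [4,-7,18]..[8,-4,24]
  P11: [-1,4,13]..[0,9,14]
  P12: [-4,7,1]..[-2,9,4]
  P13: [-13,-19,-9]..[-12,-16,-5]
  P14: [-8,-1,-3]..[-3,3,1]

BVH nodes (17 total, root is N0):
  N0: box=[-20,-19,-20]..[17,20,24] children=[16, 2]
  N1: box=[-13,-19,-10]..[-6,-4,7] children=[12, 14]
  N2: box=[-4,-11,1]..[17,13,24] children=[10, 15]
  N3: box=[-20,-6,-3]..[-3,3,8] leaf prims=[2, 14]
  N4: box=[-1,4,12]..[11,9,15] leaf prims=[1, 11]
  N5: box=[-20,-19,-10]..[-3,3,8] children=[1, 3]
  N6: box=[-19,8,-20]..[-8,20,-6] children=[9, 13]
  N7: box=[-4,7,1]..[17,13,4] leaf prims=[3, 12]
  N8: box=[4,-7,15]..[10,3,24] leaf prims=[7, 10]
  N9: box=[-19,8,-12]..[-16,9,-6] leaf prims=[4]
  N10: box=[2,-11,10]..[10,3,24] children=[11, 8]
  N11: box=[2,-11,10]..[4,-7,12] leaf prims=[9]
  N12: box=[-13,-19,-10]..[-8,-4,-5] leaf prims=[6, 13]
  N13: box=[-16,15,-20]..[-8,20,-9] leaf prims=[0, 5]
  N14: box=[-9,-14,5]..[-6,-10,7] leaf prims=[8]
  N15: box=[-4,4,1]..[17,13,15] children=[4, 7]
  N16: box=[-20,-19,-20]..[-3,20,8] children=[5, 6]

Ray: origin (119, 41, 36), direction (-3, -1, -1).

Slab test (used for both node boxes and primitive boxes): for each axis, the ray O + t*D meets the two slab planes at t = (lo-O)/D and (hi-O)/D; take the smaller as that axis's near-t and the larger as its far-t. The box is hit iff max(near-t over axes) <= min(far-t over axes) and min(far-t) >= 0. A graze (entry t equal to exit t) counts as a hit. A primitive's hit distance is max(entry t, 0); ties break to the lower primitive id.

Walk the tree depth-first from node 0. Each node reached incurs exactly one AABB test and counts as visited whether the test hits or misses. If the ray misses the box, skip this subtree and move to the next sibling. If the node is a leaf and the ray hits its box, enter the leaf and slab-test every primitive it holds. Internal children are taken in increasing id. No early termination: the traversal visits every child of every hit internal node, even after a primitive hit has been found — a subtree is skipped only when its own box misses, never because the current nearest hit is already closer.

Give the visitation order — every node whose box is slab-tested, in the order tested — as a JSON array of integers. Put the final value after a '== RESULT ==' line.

Traverse from the root:
N0 x:[34,139/3] y:[21,60] z:[12,56] -> hit [34,139/3], descend [2, 16]
  N2 x:[34,41] y:[28,52] z:[12,35] -> hit [34,35], descend [10, 15]
    N10 x:[109/3,39] y:[38,52] z:[12,26] -> miss, prune
    N15 x:[34,41] y:[28,37] z:[21,35] -> hit [34,35], descend [4, 7]
      N4 x:[36,40] y:[32,37] z:[21,24] -> miss, prune
      N7 x:[34,41] y:[28,34] z:[32,35] -> hit [34,34] leaf, test {P3@t=34, P12(miss)}
  N16 x:[122/3,139/3] y:[21,60] z:[28,56] -> hit [122/3,139/3], descend [5, 6]
    N5 x:[122/3,139/3] y:[38,60] z:[28,46] -> hit [122/3,46], descend [1, 3]
      N1 x:[125/3,44] y:[45,60] z:[29,46] -> miss, prune
      N3 x:[122/3,139/3] y:[38,47] z:[28,39] -> miss, prune
    N6 x:[127/3,46] y:[21,33] z:[42,56] -> miss, prune

Summary -> nodes [0, 2, 10, 15, 4, 7, 16, 5, 1, 3, 6]; box-tests=11; leaf-entries=1; first=P3

== RESULT ==
[0, 2, 10, 15, 4, 7, 16, 5, 1, 3, 6]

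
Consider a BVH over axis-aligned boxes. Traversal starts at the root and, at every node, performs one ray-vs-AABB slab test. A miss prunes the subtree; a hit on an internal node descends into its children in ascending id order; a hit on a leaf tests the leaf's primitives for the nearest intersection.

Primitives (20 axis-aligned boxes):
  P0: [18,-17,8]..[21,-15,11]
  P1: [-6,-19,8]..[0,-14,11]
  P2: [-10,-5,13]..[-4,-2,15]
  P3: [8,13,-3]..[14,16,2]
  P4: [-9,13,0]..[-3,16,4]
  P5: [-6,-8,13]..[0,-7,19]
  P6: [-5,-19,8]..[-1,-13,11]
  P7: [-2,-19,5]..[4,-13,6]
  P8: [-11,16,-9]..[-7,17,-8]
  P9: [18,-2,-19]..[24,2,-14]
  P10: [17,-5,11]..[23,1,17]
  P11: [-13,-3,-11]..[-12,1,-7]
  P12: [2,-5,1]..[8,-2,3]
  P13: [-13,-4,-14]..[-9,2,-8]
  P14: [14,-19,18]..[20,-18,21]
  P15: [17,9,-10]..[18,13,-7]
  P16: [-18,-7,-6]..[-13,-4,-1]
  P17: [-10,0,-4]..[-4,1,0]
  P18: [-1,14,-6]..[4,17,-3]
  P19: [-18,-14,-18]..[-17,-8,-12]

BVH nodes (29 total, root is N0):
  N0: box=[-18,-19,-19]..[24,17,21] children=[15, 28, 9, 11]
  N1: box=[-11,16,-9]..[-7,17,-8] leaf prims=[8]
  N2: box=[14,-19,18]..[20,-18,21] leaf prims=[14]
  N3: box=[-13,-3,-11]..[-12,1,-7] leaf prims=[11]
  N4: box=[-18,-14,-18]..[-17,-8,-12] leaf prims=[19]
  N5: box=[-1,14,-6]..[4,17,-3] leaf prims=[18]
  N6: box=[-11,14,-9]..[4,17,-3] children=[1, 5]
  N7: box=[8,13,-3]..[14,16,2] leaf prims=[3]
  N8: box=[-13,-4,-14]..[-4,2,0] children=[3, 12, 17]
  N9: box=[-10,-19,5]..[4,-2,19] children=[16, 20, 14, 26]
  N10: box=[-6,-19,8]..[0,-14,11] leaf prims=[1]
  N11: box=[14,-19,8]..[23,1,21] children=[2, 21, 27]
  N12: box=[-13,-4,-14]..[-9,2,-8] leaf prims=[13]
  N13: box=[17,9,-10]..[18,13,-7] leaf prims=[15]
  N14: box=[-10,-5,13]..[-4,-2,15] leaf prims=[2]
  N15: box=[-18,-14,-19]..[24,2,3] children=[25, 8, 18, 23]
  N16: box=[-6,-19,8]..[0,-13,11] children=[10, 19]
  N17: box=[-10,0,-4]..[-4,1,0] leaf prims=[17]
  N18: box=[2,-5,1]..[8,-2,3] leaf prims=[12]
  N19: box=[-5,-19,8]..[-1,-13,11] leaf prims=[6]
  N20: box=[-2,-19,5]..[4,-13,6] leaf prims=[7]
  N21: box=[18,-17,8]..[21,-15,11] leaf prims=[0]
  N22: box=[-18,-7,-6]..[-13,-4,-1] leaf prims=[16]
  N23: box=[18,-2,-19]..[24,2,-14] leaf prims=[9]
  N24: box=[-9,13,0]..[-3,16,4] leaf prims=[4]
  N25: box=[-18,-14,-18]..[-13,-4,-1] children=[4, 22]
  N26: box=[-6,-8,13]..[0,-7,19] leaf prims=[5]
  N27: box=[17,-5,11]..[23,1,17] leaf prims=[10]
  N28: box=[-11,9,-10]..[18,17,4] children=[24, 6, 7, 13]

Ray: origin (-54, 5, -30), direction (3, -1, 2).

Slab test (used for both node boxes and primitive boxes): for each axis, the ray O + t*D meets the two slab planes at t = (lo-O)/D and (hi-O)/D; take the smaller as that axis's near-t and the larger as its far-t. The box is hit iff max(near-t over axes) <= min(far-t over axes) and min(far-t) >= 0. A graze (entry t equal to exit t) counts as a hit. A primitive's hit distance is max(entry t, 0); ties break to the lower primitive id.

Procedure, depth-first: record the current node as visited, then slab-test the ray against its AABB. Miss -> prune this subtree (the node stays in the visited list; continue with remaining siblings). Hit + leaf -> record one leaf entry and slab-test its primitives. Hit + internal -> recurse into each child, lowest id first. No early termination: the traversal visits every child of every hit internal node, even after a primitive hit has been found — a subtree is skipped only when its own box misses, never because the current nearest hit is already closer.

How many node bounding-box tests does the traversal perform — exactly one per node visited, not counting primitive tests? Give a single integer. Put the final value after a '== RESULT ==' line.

Traverse from the root:
N0 x:[12,26] y:[-12,24] z:[11/2,51/2] -> hit [12,24], descend [9, 11, 15, 28]
  N9 x:[44/3,58/3] y:[7,24] z:[35/2,49/2] -> hit [35/2,58/3], descend [14, 16, 20, 26]
    N14 x:[44/3,50/3] y:[7,10] z:[43/2,45/2] -> miss, prune
    N16 x:[16,18] y:[18,24] z:[19,41/2] -> miss, prune
    N20 x:[52/3,58/3] y:[18,24] z:[35/2,18] -> hit [18,18] leaf, test {P7@t=18}
    N26 x:[16,18] y:[12,13] z:[43/2,49/2] -> miss, prune
  N11 x:[68/3,77/3] y:[4,24] z:[19,51/2] -> hit [68/3,24], descend [2, 21, 27]
    N2 x:[68/3,74/3] y:[23,24] z:[24,51/2] -> hit [24,24] leaf, test {P14@t=24}
    N21 x:[24,25] y:[20,22] z:[19,41/2] -> miss, prune
    N27 x:[71/3,77/3] y:[4,10] z:[41/2,47/2] -> miss, prune
  N15 x:[12,26] y:[3,19] z:[11/2,33/2] -> hit [12,33/2], descend [8, 18, 23, 25]
    N8 x:[41/3,50/3] y:[3,9] z:[8,15] -> miss, prune
    N18 x:[56/3,62/3] y:[7,10] z:[31/2,33/2] -> miss, prune
    N23 x:[24,26] y:[3,7] z:[11/2,8] -> miss, prune
    N25 x:[12,41/3] y:[9,19] z:[6,29/2] -> hit [12,41/3], descend [4, 22]
      N4 x:[12,37/3] y:[13,19] z:[6,9] -> miss, prune
      N22 x:[12,41/3] y:[9,12] z:[12,29/2] -> hit [12,12] leaf, test {P16@t=12}
  N28 x:[43/3,24] y:[-12,-4] z:[10,17] -> miss, prune

Visited [0, 9, 14, 16, 20, 26, 11, 2, 21, 27, 15, 8, 18, 23, 25, 4, 22, 28]. Tests: 18 box, 3 leaf. Nearest: P16.

== RESULT ==
18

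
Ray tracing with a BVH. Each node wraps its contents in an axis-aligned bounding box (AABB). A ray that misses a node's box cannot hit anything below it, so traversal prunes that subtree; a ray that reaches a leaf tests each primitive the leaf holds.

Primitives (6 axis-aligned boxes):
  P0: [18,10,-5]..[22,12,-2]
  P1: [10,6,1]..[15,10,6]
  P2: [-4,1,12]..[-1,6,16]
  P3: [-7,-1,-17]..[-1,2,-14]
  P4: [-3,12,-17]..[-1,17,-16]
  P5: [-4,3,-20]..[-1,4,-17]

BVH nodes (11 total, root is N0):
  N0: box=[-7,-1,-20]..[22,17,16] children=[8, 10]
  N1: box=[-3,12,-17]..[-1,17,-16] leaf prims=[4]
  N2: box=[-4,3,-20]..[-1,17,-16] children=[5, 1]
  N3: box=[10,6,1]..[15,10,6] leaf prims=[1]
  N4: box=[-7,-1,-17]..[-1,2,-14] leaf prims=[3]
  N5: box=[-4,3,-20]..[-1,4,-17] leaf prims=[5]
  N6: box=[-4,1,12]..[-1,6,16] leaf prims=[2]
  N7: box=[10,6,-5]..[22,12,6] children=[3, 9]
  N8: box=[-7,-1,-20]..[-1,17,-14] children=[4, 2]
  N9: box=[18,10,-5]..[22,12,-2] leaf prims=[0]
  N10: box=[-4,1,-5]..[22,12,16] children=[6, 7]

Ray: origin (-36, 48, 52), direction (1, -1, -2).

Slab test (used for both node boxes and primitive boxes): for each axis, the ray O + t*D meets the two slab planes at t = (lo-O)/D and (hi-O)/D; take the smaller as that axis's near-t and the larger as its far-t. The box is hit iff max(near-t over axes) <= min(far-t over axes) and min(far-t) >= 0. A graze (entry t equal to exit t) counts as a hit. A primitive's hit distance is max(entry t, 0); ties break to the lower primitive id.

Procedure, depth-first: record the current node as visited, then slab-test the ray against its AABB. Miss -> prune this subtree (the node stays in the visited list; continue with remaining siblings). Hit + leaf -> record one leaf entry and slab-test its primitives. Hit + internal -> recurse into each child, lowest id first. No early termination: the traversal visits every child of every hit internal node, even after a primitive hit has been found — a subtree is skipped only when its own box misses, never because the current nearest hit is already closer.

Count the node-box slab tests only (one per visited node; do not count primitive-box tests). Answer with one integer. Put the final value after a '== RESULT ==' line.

Traverse from the root:
N0 x:[29,58] y:[31,49] z:[18,36] -> hit [31,36], descend [8, 10]
  N8 x:[29,35] y:[31,49] z:[33,36] -> hit [33,35], descend [2, 4]
    N2 x:[32,35] y:[31,45] z:[34,36] -> hit [34,35], descend [1, 5]
      N1 x:[33,35] y:[31,36] z:[34,69/2] -> hit [34,69/2] leaf, test {P4@t=34}
      N5 x:[32,35] y:[44,45] z:[69/2,36] -> miss, prune
    N4 x:[29,35] y:[46,49] z:[33,69/2] -> miss, prune
  N10 x:[32,58] y:[36,47] z:[18,57/2] -> miss, prune

7 AABB tests over nodes [0, 8, 2, 1, 5, 4, 10]; 1 leaf entered; closest P4.

== RESULT ==
7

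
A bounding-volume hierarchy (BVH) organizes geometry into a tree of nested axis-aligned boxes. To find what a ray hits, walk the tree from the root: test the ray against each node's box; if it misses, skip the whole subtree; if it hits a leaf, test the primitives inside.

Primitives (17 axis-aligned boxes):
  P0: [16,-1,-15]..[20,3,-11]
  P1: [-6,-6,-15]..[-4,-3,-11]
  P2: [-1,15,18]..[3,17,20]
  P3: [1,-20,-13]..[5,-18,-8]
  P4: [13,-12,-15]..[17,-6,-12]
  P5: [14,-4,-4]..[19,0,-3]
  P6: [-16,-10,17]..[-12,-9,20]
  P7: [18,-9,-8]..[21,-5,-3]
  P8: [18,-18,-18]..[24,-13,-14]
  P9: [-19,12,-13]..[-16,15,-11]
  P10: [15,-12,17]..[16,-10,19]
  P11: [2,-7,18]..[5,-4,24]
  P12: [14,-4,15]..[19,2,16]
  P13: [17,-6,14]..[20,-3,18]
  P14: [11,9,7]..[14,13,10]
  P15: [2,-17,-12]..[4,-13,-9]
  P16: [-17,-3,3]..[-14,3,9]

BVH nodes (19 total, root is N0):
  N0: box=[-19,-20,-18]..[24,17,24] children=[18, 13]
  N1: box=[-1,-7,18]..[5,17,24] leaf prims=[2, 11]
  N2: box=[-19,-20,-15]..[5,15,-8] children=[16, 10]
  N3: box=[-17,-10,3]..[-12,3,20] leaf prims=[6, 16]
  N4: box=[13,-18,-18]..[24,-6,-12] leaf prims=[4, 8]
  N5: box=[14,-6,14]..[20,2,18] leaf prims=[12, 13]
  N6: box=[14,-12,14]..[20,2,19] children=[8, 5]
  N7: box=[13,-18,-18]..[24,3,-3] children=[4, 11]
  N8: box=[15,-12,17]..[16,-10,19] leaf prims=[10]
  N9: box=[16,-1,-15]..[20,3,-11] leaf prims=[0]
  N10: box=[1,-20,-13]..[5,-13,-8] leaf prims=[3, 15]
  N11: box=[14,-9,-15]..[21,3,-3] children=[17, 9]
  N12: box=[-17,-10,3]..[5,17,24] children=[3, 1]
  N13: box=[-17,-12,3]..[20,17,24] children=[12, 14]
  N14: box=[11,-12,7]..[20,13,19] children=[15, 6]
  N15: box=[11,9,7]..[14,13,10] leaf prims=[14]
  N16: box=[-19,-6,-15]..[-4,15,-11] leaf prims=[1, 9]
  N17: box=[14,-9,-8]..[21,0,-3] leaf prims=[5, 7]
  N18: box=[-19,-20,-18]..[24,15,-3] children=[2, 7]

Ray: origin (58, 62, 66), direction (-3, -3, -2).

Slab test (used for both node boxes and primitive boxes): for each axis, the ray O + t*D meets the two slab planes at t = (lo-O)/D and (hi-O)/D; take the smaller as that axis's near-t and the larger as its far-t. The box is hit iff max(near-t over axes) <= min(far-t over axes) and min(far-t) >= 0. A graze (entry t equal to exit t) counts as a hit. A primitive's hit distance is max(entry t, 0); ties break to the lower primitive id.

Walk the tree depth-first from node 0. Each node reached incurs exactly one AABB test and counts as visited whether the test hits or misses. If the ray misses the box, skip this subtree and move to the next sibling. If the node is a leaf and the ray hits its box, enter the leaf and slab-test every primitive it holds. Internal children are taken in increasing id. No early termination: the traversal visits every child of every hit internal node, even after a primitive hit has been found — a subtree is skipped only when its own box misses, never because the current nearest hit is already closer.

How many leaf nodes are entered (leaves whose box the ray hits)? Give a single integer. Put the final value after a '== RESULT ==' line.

Traverse from the root:
N0 x:[34/3,77/3] y:[15,82/3] z:[21,42] -> hit [21,77/3], descend [13, 18]
  N13 x:[38/3,25] y:[15,74/3] z:[21,63/2] -> hit [21,74/3], descend [12, 14]
    N12 x:[53/3,25] y:[15,24] z:[21,63/2] -> hit [21,24], descend [1, 3]
      N1 x:[53/3,59/3] y:[15,23] z:[21,24] -> miss, prune
      N3 x:[70/3,25] y:[59/3,24] z:[23,63/2] -> hit [70/3,24] leaf, test {P6@t=71/3, P16(miss)}
    N14 x:[38/3,47/3] y:[49/3,74/3] z:[47/2,59/2] -> miss, prune
  N18 x:[34/3,77/3] y:[47/3,82/3] z:[69/2,42] -> miss, prune

Summary -> nodes [0, 13, 12, 1, 3, 14, 18]; box-tests=7; leaf-entries=1; first=P6

== RESULT ==
1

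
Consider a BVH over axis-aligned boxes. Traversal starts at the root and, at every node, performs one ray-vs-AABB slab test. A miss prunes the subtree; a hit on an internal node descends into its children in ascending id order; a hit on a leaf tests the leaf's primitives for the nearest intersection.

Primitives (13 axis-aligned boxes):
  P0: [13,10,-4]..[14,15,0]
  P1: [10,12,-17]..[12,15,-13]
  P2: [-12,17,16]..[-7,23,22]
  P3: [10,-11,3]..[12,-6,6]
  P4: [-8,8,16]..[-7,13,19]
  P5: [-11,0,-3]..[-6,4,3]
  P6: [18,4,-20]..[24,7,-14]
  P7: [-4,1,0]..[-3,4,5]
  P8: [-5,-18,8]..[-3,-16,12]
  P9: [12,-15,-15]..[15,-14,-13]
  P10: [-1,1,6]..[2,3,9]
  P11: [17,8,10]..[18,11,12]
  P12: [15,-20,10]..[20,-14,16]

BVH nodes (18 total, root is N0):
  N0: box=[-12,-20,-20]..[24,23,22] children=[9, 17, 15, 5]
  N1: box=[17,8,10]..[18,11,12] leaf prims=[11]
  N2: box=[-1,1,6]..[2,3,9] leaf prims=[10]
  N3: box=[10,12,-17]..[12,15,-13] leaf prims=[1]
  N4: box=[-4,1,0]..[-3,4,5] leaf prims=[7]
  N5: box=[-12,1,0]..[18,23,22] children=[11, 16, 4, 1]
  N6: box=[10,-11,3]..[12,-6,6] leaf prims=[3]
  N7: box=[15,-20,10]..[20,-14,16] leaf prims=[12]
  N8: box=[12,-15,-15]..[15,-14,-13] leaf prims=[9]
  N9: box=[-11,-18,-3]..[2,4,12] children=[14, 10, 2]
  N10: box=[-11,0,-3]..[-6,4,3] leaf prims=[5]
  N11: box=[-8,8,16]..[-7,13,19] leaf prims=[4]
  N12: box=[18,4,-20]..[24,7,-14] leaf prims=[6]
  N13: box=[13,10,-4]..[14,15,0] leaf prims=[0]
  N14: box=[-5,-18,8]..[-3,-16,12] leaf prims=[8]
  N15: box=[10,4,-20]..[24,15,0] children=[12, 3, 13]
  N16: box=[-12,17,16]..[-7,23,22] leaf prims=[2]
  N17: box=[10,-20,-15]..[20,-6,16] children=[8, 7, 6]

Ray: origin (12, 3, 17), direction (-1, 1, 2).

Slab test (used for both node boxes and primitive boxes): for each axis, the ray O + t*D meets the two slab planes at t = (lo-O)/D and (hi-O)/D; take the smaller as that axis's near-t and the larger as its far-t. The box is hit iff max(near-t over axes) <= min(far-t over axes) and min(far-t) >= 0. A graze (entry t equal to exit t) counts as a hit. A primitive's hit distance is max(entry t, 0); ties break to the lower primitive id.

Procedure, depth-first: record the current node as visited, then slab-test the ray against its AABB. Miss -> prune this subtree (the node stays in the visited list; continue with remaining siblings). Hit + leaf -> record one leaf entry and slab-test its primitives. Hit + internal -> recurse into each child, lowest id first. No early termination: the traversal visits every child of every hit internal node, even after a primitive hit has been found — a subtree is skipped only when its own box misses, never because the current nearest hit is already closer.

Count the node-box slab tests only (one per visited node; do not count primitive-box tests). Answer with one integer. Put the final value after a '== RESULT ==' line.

Trace the traversal:
N0 x:[-12,24] y:[-23,20] z:[-37/2,5/2] -> hit [-12,5/2], descend [5, 9, 15, 17]
  N5 x:[-6,24] y:[-2,20] z:[-17/2,5/2] -> hit [-2,5/2], descend [1, 4, 11, 16]
    N1 x:[-6,-5] y:[5,8] z:[-7/2,-5/2] -> miss, prune
    N4 x:[15,16] y:[-2,1] z:[-17/2,-6] -> miss, prune
    N11 x:[19,20] y:[5,10] z:[-1/2,1] -> miss, prune
    N16 x:[19,24] y:[14,20] z:[-1/2,5/2] -> miss, prune
  N9 x:[10,23] y:[-21,1] z:[-10,-5/2] -> miss, prune
  N15 x:[-12,2] y:[1,12] z:[-37/2,-17/2] -> miss, prune
  N17 x:[-8,2] y:[-23,-9] z:[-16,-1/2] -> miss, prune

order=[0, 5, 1, 4, 11, 16, 9, 15, 17]  |boxes|=9  |leaves|=0  hit=miss

== RESULT ==
9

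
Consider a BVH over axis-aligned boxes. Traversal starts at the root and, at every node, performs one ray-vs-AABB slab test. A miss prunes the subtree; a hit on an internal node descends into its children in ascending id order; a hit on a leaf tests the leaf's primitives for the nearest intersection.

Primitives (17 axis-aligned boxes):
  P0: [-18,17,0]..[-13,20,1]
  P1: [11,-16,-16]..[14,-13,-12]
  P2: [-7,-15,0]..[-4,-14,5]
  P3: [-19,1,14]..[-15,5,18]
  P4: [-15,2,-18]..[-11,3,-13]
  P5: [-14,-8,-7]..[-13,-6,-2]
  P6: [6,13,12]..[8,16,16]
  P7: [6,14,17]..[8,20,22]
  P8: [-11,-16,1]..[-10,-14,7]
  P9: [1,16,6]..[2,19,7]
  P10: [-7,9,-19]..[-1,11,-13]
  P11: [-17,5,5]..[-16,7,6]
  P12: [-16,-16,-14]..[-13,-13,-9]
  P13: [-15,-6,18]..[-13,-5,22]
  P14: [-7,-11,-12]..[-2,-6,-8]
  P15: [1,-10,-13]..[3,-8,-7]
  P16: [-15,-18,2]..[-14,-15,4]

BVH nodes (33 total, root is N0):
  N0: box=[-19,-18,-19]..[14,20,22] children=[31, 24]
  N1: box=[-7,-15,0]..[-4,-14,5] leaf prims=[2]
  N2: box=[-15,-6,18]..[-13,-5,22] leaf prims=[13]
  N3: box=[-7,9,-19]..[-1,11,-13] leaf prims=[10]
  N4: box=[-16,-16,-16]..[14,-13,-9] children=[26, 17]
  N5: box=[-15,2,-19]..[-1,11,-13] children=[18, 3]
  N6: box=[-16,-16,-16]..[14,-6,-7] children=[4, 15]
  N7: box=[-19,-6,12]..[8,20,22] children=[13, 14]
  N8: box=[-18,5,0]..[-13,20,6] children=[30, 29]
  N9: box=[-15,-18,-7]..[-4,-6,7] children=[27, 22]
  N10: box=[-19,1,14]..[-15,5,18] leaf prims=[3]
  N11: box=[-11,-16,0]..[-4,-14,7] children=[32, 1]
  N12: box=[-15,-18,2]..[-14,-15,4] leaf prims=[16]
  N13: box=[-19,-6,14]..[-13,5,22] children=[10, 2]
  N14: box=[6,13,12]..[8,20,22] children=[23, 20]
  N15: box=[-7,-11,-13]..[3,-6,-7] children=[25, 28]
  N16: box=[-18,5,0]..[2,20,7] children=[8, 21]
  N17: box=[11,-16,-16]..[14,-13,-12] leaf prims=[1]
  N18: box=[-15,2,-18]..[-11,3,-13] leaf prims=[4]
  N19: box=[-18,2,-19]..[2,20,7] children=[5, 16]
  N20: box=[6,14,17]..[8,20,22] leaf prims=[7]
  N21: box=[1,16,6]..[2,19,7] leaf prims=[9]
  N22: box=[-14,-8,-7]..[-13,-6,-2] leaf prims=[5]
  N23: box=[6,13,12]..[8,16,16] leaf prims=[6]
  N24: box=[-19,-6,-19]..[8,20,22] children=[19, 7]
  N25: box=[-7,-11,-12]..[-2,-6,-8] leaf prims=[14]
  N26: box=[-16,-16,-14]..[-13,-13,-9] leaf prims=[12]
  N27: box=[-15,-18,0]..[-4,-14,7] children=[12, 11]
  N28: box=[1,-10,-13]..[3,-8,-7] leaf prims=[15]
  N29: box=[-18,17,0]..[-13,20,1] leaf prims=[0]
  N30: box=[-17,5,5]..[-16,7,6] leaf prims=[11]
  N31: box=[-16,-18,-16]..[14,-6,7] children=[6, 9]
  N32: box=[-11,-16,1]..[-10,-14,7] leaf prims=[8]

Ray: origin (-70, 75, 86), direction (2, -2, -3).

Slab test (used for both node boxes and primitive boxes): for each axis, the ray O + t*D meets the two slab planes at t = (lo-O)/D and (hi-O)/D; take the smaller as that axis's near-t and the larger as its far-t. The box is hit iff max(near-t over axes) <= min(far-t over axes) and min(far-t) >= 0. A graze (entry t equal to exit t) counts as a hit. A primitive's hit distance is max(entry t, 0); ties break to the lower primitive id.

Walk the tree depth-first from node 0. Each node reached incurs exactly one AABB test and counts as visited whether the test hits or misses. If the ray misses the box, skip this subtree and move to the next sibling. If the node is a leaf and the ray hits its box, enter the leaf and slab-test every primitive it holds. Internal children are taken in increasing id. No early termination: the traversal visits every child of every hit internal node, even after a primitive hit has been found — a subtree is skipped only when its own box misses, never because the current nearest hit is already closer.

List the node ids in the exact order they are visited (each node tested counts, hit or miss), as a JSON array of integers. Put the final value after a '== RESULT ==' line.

Walk:
N0 x:[51/2,42] y:[55/2,93/2] z:[64/3,35] -> hit [55/2,35], descend [24, 31]
  N24 x:[51/2,39] y:[55/2,81/2] z:[64/3,35] -> hit [55/2,35], descend [7, 19]
    N7 x:[51/2,39] y:[55/2,81/2] z:[64/3,74/3] -> miss, prune
    N19 x:[26,36] y:[55/2,73/2] z:[79/3,35] -> hit [55/2,35], descend [5, 16]
      N5 x:[55/2,69/2] y:[32,73/2] z:[33,35] -> hit [33,69/2], descend [3, 18]
        N3 x:[63/2,69/2] y:[32,33] z:[33,35] -> hit [33,33] leaf, test {P10@t=33}
        N18 x:[55/2,59/2] y:[36,73/2] z:[33,104/3] -> miss, prune
      N16 x:[26,36] y:[55/2,35] z:[79/3,86/3] -> hit [55/2,86/3], descend [8, 21]
        N8 x:[26,57/2] y:[55/2,35] z:[80/3,86/3] -> hit [55/2,57/2], descend [29, 30]
          N29 x:[26,57/2] y:[55/2,29] z:[85/3,86/3] -> hit [85/3,57/2] leaf, test {P0@t=85/3}
          N30 x:[53/2,27] y:[34,35] z:[80/3,27] -> miss, prune
        N21 x:[71/2,36] y:[28,59/2] z:[79/3,80/3] -> miss, prune
  N31 x:[27,42] y:[81/2,93/2] z:[79/3,34] -> miss, prune

Visited [0, 24, 7, 19, 5, 3, 18, 16, 8, 29, 30, 21, 31]. Tests: 13 box, 2 leaf. Nearest: P0.

== RESULT ==
[0, 24, 7, 19, 5, 3, 18, 16, 8, 29, 30, 21, 31]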